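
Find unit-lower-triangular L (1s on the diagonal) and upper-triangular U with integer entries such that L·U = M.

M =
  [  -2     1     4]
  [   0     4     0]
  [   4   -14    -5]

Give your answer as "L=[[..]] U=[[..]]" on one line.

L=[[1,0,0],[0,1,0],[-2,-3,1]] U=[[-2,1,4],[0,4,0],[0,0,3]]

  R1 -= 0·R0 → [0,4,0]
  R2 -= -2·R0 → [0,-12,3]
  R2 -= -3·R1 → [0,0,3]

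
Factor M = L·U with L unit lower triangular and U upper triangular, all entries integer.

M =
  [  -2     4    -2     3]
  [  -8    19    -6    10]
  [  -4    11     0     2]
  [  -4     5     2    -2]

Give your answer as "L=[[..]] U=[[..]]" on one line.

  R1 -= 4·R0 → [0,3,2,-2]
  R2 -= 2·R0 → [0,3,4,-4]
  R3 -= 2·R0 → [0,-3,6,-8]
  R2 -= 1·R1 → [0,0,2,-2]
  R3 -= -1·R1 → [0,0,8,-10]
  R3 -= 4·R2 → [0,0,0,-2]

L=[[1,0,0,0],[4,1,0,0],[2,1,1,0],[2,-1,4,1]] U=[[-2,4,-2,3],[0,3,2,-2],[0,0,2,-2],[0,0,0,-2]]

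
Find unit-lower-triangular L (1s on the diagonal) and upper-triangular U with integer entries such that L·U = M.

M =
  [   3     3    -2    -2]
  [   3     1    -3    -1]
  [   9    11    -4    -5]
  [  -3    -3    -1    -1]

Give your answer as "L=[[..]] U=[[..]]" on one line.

L=[[1,0,0,0],[1,1,0,0],[3,-1,1,0],[-1,0,-3,1]] U=[[3,3,-2,-2],[0,-2,-1,1],[0,0,1,2],[0,0,0,3]]

  row1 -= 1·row0 → [0,-2,-1,1]
  row2 -= 3·row0 → [0,2,2,1]
  row3 -= -1·row0 → [0,0,-3,-3]
  row2 -= -1·row1 → [0,0,1,2]
  row3 -= 0·row1 → [0,0,-3,-3]
  row3 -= -3·row2 → [0,0,0,3]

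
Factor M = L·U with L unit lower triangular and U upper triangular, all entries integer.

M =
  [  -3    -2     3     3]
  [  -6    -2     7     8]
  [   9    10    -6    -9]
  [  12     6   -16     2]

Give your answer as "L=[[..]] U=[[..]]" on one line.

L=[[1,0,0,0],[2,1,0,0],[-3,2,1,0],[-4,-1,-3,1]] U=[[-3,-2,3,3],[0,2,1,2],[0,0,1,-4],[0,0,0,4]]

  r1 -= 2·r0 → [0,2,1,2]
  r2 -= -3·r0 → [0,4,3,0]
  r3 -= -4·r0 → [0,-2,-4,14]
  r2 -= 2·r1 → [0,0,1,-4]
  r3 -= -1·r1 → [0,0,-3,16]
  r3 -= -3·r2 → [0,0,0,4]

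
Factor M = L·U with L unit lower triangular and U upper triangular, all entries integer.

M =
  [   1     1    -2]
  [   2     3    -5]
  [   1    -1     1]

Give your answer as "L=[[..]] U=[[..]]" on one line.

  r1 -= 2·r0 → [0,1,-1]
  r2 -= 1·r0 → [0,-2,3]
  r2 -= -2·r1 → [0,0,1]

L=[[1,0,0],[2,1,0],[1,-2,1]] U=[[1,1,-2],[0,1,-1],[0,0,1]]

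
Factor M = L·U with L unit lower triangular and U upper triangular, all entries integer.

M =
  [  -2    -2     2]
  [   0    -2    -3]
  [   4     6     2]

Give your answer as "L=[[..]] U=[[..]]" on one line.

L=[[1,0,0],[0,1,0],[-2,-1,1]] U=[[-2,-2,2],[0,-2,-3],[0,0,3]]

  R1 -= 0·R0 → [0,-2,-3]
  R2 -= -2·R0 → [0,2,6]
  R2 -= -1·R1 → [0,0,3]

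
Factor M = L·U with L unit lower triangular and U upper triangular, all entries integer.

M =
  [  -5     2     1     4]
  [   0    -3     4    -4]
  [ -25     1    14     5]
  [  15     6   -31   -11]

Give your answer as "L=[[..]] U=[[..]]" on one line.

L=[[1,0,0,0],[0,1,0,0],[5,3,1,0],[-3,-4,4,1]] U=[[-5,2,1,4],[0,-3,4,-4],[0,0,-3,-3],[0,0,0,-3]]

  R1 -= 0·R0 → [0,-3,4,-4]
  R2 -= 5·R0 → [0,-9,9,-15]
  R3 -= -3·R0 → [0,12,-28,1]
  R2 -= 3·R1 → [0,0,-3,-3]
  R3 -= -4·R1 → [0,0,-12,-15]
  R3 -= 4·R2 → [0,0,0,-3]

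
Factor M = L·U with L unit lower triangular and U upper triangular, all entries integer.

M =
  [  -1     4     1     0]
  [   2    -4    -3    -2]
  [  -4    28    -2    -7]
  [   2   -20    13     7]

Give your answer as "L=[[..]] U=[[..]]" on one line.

  row1 -= -2·row0 → [0,4,-1,-2]
  row2 -= 4·row0 → [0,12,-6,-7]
  row3 -= -2·row0 → [0,-12,15,7]
  row2 -= 3·row1 → [0,0,-3,-1]
  row3 -= -3·row1 → [0,0,12,1]
  row3 -= -4·row2 → [0,0,0,-3]

L=[[1,0,0,0],[-2,1,0,0],[4,3,1,0],[-2,-3,-4,1]] U=[[-1,4,1,0],[0,4,-1,-2],[0,0,-3,-1],[0,0,0,-3]]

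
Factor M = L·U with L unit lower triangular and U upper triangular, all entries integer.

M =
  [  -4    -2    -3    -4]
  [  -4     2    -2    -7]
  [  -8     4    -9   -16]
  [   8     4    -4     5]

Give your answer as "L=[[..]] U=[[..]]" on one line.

L=[[1,0,0,0],[1,1,0,0],[2,2,1,0],[-2,0,2,1]] U=[[-4,-2,-3,-4],[0,4,1,-3],[0,0,-5,-2],[0,0,0,1]]

  R1 -= 1·R0 → [0,4,1,-3]
  R2 -= 2·R0 → [0,8,-3,-8]
  R3 -= -2·R0 → [0,0,-10,-3]
  R2 -= 2·R1 → [0,0,-5,-2]
  R3 -= 0·R1 → [0,0,-10,-3]
  R3 -= 2·R2 → [0,0,0,1]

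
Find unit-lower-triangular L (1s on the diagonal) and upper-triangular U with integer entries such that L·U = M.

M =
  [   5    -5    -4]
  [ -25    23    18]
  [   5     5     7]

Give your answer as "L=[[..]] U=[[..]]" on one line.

L=[[1,0,0],[-5,1,0],[1,-5,1]] U=[[5,-5,-4],[0,-2,-2],[0,0,1]]

  R1 -= -5·R0 → [0,-2,-2]
  R2 -= 1·R0 → [0,10,11]
  R2 -= -5·R1 → [0,0,1]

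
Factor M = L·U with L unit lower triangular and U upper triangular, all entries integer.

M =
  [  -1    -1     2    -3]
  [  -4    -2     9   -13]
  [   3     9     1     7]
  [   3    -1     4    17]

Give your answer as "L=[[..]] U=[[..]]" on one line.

L=[[1,0,0,0],[4,1,0,0],[-3,3,1,0],[-3,-2,3,1]] U=[[-1,-1,2,-3],[0,2,1,-1],[0,0,4,1],[0,0,0,3]]

  R1 -= 4·R0 → [0,2,1,-1]
  R2 -= -3·R0 → [0,6,7,-2]
  R3 -= -3·R0 → [0,-4,10,8]
  R2 -= 3·R1 → [0,0,4,1]
  R3 -= -2·R1 → [0,0,12,6]
  R3 -= 3·R2 → [0,0,0,3]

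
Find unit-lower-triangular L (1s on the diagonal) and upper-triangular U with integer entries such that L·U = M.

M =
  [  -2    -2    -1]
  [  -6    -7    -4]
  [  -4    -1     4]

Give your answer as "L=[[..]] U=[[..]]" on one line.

L=[[1,0,0],[3,1,0],[2,-3,1]] U=[[-2,-2,-1],[0,-1,-1],[0,0,3]]

  row1 -= 3·row0 → [0,-1,-1]
  row2 -= 2·row0 → [0,3,6]
  row2 -= -3·row1 → [0,0,3]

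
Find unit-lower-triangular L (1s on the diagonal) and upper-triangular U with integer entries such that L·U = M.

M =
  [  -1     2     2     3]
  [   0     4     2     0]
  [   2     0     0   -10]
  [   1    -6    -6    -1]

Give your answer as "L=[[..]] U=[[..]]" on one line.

  r1 -= 0·r0 → [0,4,2,0]
  r2 -= -2·r0 → [0,4,4,-4]
  r3 -= -1·r0 → [0,-4,-4,2]
  r2 -= 1·r1 → [0,0,2,-4]
  r3 -= -1·r1 → [0,0,-2,2]
  r3 -= -1·r2 → [0,0,0,-2]

L=[[1,0,0,0],[0,1,0,0],[-2,1,1,0],[-1,-1,-1,1]] U=[[-1,2,2,3],[0,4,2,0],[0,0,2,-4],[0,0,0,-2]]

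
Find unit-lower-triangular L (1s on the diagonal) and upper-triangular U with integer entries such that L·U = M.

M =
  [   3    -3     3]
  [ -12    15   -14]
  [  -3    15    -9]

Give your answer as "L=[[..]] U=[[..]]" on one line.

L=[[1,0,0],[-4,1,0],[-1,4,1]] U=[[3,-3,3],[0,3,-2],[0,0,2]]

  r1 -= -4·r0 → [0,3,-2]
  r2 -= -1·r0 → [0,12,-6]
  r2 -= 4·r1 → [0,0,2]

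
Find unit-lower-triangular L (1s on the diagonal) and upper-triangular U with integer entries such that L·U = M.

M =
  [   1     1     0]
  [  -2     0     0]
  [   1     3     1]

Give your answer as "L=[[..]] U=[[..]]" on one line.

  R1 -= -2·R0 → [0,2,0]
  R2 -= 1·R0 → [0,2,1]
  R2 -= 1·R1 → [0,0,1]

L=[[1,0,0],[-2,1,0],[1,1,1]] U=[[1,1,0],[0,2,0],[0,0,1]]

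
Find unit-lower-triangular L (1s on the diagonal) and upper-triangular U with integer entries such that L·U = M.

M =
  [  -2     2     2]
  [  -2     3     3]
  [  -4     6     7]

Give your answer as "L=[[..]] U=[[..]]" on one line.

  r1 -= 1·r0 → [0,1,1]
  r2 -= 2·r0 → [0,2,3]
  r2 -= 2·r1 → [0,0,1]

L=[[1,0,0],[1,1,0],[2,2,1]] U=[[-2,2,2],[0,1,1],[0,0,1]]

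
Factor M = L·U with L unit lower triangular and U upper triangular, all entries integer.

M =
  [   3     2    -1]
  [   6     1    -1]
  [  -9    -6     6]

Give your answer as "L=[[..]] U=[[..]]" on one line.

  row1 -= 2·row0 → [0,-3,1]
  row2 -= -3·row0 → [0,0,3]
  row2 -= 0·row1 → [0,0,3]

L=[[1,0,0],[2,1,0],[-3,0,1]] U=[[3,2,-1],[0,-3,1],[0,0,3]]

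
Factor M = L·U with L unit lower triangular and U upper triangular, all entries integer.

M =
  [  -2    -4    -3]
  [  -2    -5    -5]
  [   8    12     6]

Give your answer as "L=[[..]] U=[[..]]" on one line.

  r1 -= 1·r0 → [0,-1,-2]
  r2 -= -4·r0 → [0,-4,-6]
  r2 -= 4·r1 → [0,0,2]

L=[[1,0,0],[1,1,0],[-4,4,1]] U=[[-2,-4,-3],[0,-1,-2],[0,0,2]]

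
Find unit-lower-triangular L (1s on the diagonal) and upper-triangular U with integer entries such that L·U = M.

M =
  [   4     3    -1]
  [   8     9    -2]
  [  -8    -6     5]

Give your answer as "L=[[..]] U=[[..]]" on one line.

  row1 -= 2·row0 → [0,3,0]
  row2 -= -2·row0 → [0,0,3]
  row2 -= 0·row1 → [0,0,3]

L=[[1,0,0],[2,1,0],[-2,0,1]] U=[[4,3,-1],[0,3,0],[0,0,3]]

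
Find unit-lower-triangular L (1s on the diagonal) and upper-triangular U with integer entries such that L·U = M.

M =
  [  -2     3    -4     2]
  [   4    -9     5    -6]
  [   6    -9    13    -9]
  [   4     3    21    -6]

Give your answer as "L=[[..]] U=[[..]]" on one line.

  r1 -= -2·r0 → [0,-3,-3,-2]
  r2 -= -3·r0 → [0,0,1,-3]
  r3 -= -2·r0 → [0,9,13,-2]
  r2 -= 0·r1 → [0,0,1,-3]
  r3 -= -3·r1 → [0,0,4,-8]
  r3 -= 4·r2 → [0,0,0,4]

L=[[1,0,0,0],[-2,1,0,0],[-3,0,1,0],[-2,-3,4,1]] U=[[-2,3,-4,2],[0,-3,-3,-2],[0,0,1,-3],[0,0,0,4]]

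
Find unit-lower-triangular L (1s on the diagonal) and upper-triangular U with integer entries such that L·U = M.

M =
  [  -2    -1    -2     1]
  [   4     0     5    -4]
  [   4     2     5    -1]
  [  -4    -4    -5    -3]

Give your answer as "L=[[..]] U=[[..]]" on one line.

L=[[1,0,0,0],[-2,1,0,0],[-2,0,1,0],[2,1,-2,1]] U=[[-2,-1,-2,1],[0,-2,1,-2],[0,0,1,1],[0,0,0,-1]]

  row1 -= -2·row0 → [0,-2,1,-2]
  row2 -= -2·row0 → [0,0,1,1]
  row3 -= 2·row0 → [0,-2,-1,-5]
  row2 -= 0·row1 → [0,0,1,1]
  row3 -= 1·row1 → [0,0,-2,-3]
  row3 -= -2·row2 → [0,0,0,-1]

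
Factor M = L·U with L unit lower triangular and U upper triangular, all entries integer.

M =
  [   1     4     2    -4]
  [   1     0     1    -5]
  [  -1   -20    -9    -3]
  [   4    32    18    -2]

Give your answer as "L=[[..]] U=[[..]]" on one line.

  R1 -= 1·R0 → [0,-4,-1,-1]
  R2 -= -1·R0 → [0,-16,-7,-7]
  R3 -= 4·R0 → [0,16,10,14]
  R2 -= 4·R1 → [0,0,-3,-3]
  R3 -= -4·R1 → [0,0,6,10]
  R3 -= -2·R2 → [0,0,0,4]

L=[[1,0,0,0],[1,1,0,0],[-1,4,1,0],[4,-4,-2,1]] U=[[1,4,2,-4],[0,-4,-1,-1],[0,0,-3,-3],[0,0,0,4]]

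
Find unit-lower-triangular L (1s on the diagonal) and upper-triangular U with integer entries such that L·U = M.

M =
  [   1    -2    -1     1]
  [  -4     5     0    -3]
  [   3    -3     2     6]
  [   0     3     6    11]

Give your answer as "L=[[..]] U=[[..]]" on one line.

L=[[1,0,0,0],[-4,1,0,0],[3,-1,1,0],[0,-1,2,1]] U=[[1,-2,-1,1],[0,-3,-4,1],[0,0,1,4],[0,0,0,4]]

  R1 -= -4·R0 → [0,-3,-4,1]
  R2 -= 3·R0 → [0,3,5,3]
  R3 -= 0·R0 → [0,3,6,11]
  R2 -= -1·R1 → [0,0,1,4]
  R3 -= -1·R1 → [0,0,2,12]
  R3 -= 2·R2 → [0,0,0,4]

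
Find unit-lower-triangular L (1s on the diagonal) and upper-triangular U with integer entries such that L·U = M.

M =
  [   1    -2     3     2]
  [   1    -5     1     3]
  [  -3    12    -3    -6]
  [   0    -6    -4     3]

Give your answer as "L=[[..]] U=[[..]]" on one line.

  R1 -= 1·R0 → [0,-3,-2,1]
  R2 -= -3·R0 → [0,6,6,0]
  R3 -= 0·R0 → [0,-6,-4,3]
  R2 -= -2·R1 → [0,0,2,2]
  R3 -= 2·R1 → [0,0,0,1]
  R3 -= 0·R2 → [0,0,0,1]

L=[[1,0,0,0],[1,1,0,0],[-3,-2,1,0],[0,2,0,1]] U=[[1,-2,3,2],[0,-3,-2,1],[0,0,2,2],[0,0,0,1]]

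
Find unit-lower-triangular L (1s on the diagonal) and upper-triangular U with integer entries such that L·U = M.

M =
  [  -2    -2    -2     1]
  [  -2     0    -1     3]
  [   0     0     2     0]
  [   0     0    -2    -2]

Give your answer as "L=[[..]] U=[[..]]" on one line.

  row1 -= 1·row0 → [0,2,1,2]
  row2 -= 0·row0 → [0,0,2,0]
  row3 -= 0·row0 → [0,0,-2,-2]
  row2 -= 0·row1 → [0,0,2,0]
  row3 -= 0·row1 → [0,0,-2,-2]
  row3 -= -1·row2 → [0,0,0,-2]

L=[[1,0,0,0],[1,1,0,0],[0,0,1,0],[0,0,-1,1]] U=[[-2,-2,-2,1],[0,2,1,2],[0,0,2,0],[0,0,0,-2]]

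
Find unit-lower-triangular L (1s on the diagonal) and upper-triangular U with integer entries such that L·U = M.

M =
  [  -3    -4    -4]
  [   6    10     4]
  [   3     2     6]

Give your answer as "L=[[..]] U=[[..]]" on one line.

L=[[1,0,0],[-2,1,0],[-1,-1,1]] U=[[-3,-4,-4],[0,2,-4],[0,0,-2]]

  R1 -= -2·R0 → [0,2,-4]
  R2 -= -1·R0 → [0,-2,2]
  R2 -= -1·R1 → [0,0,-2]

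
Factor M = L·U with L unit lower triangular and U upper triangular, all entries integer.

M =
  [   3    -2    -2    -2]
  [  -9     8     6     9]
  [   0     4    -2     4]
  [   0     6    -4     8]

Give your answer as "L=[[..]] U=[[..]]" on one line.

  r1 -= -3·r0 → [0,2,0,3]
  r2 -= 0·r0 → [0,4,-2,4]
  r3 -= 0·r0 → [0,6,-4,8]
  r2 -= 2·r1 → [0,0,-2,-2]
  r3 -= 3·r1 → [0,0,-4,-1]
  r3 -= 2·r2 → [0,0,0,3]

L=[[1,0,0,0],[-3,1,0,0],[0,2,1,0],[0,3,2,1]] U=[[3,-2,-2,-2],[0,2,0,3],[0,0,-2,-2],[0,0,0,3]]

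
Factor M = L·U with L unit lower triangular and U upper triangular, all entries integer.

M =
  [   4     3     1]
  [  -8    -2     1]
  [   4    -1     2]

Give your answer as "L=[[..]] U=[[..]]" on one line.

L=[[1,0,0],[-2,1,0],[1,-1,1]] U=[[4,3,1],[0,4,3],[0,0,4]]

  r1 -= -2·r0 → [0,4,3]
  r2 -= 1·r0 → [0,-4,1]
  r2 -= -1·r1 → [0,0,4]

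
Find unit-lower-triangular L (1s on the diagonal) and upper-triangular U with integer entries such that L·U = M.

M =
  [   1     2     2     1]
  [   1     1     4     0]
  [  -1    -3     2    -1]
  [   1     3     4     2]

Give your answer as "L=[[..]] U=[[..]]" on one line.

L=[[1,0,0,0],[1,1,0,0],[-1,1,1,0],[1,-1,2,1]] U=[[1,2,2,1],[0,-1,2,-1],[0,0,2,1],[0,0,0,-2]]

  row1 -= 1·row0 → [0,-1,2,-1]
  row2 -= -1·row0 → [0,-1,4,0]
  row3 -= 1·row0 → [0,1,2,1]
  row2 -= 1·row1 → [0,0,2,1]
  row3 -= -1·row1 → [0,0,4,0]
  row3 -= 2·row2 → [0,0,0,-2]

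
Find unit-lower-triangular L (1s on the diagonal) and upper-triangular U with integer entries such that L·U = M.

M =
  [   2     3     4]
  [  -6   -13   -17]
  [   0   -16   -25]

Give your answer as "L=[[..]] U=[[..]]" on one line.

L=[[1,0,0],[-3,1,0],[0,4,1]] U=[[2,3,4],[0,-4,-5],[0,0,-5]]

  row1 -= -3·row0 → [0,-4,-5]
  row2 -= 0·row0 → [0,-16,-25]
  row2 -= 4·row1 → [0,0,-5]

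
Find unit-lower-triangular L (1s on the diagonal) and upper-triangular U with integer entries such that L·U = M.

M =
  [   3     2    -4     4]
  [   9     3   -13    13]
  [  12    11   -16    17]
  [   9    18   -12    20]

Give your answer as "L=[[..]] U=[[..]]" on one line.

  R1 -= 3·R0 → [0,-3,-1,1]
  R2 -= 4·R0 → [0,3,0,1]
  R3 -= 3·R0 → [0,12,0,8]
  R2 -= -1·R1 → [0,0,-1,2]
  R3 -= -4·R1 → [0,0,-4,12]
  R3 -= 4·R2 → [0,0,0,4]

L=[[1,0,0,0],[3,1,0,0],[4,-1,1,0],[3,-4,4,1]] U=[[3,2,-4,4],[0,-3,-1,1],[0,0,-1,2],[0,0,0,4]]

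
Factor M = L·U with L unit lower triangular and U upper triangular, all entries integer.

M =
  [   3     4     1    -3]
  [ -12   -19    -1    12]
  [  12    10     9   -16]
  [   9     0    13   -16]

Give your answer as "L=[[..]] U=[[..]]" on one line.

  R1 -= -4·R0 → [0,-3,3,0]
  R2 -= 4·R0 → [0,-6,5,-4]
  R3 -= 3·R0 → [0,-12,10,-7]
  R2 -= 2·R1 → [0,0,-1,-4]
  R3 -= 4·R1 → [0,0,-2,-7]
  R3 -= 2·R2 → [0,0,0,1]

L=[[1,0,0,0],[-4,1,0,0],[4,2,1,0],[3,4,2,1]] U=[[3,4,1,-3],[0,-3,3,0],[0,0,-1,-4],[0,0,0,1]]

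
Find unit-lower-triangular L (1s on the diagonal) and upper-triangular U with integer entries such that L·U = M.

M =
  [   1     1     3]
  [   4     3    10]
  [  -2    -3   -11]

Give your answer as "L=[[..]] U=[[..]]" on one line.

L=[[1,0,0],[4,1,0],[-2,1,1]] U=[[1,1,3],[0,-1,-2],[0,0,-3]]

  R1 -= 4·R0 → [0,-1,-2]
  R2 -= -2·R0 → [0,-1,-5]
  R2 -= 1·R1 → [0,0,-3]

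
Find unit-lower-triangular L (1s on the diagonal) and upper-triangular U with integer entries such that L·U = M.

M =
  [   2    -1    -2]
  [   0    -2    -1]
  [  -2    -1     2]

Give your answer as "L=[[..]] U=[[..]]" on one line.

L=[[1,0,0],[0,1,0],[-1,1,1]] U=[[2,-1,-2],[0,-2,-1],[0,0,1]]

  row1 -= 0·row0 → [0,-2,-1]
  row2 -= -1·row0 → [0,-2,0]
  row2 -= 1·row1 → [0,0,1]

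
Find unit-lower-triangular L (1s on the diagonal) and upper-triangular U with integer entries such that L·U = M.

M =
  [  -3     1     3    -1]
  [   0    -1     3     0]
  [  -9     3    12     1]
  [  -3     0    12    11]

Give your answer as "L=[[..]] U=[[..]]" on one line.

L=[[1,0,0,0],[0,1,0,0],[3,0,1,0],[1,1,2,1]] U=[[-3,1,3,-1],[0,-1,3,0],[0,0,3,4],[0,0,0,4]]

  r1 -= 0·r0 → [0,-1,3,0]
  r2 -= 3·r0 → [0,0,3,4]
  r3 -= 1·r0 → [0,-1,9,12]
  r2 -= 0·r1 → [0,0,3,4]
  r3 -= 1·r1 → [0,0,6,12]
  r3 -= 2·r2 → [0,0,0,4]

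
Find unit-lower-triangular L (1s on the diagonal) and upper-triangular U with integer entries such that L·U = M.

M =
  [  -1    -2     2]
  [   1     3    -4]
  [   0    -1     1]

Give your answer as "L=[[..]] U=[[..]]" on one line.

  row1 -= -1·row0 → [0,1,-2]
  row2 -= 0·row0 → [0,-1,1]
  row2 -= -1·row1 → [0,0,-1]

L=[[1,0,0],[-1,1,0],[0,-1,1]] U=[[-1,-2,2],[0,1,-2],[0,0,-1]]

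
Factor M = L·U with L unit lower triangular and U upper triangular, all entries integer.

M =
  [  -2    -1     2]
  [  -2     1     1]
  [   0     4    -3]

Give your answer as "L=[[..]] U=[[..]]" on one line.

L=[[1,0,0],[1,1,0],[0,2,1]] U=[[-2,-1,2],[0,2,-1],[0,0,-1]]

  row1 -= 1·row0 → [0,2,-1]
  row2 -= 0·row0 → [0,4,-3]
  row2 -= 2·row1 → [0,0,-1]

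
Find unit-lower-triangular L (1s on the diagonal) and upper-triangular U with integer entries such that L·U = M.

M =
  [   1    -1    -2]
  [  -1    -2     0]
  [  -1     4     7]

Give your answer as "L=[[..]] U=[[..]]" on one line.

  R1 -= -1·R0 → [0,-3,-2]
  R2 -= -1·R0 → [0,3,5]
  R2 -= -1·R1 → [0,0,3]

L=[[1,0,0],[-1,1,0],[-1,-1,1]] U=[[1,-1,-2],[0,-3,-2],[0,0,3]]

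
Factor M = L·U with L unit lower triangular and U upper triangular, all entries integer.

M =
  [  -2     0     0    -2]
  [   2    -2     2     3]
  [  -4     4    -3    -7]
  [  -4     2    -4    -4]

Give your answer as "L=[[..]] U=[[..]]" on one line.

  R1 -= -1·R0 → [0,-2,2,1]
  R2 -= 2·R0 → [0,4,-3,-3]
  R3 -= 2·R0 → [0,2,-4,0]
  R2 -= -2·R1 → [0,0,1,-1]
  R3 -= -1·R1 → [0,0,-2,1]
  R3 -= -2·R2 → [0,0,0,-1]

L=[[1,0,0,0],[-1,1,0,0],[2,-2,1,0],[2,-1,-2,1]] U=[[-2,0,0,-2],[0,-2,2,1],[0,0,1,-1],[0,0,0,-1]]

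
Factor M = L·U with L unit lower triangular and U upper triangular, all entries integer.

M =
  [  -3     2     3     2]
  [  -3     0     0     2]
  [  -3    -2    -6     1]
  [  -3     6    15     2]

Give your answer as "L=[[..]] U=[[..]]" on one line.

  row1 -= 1·row0 → [0,-2,-3,0]
  row2 -= 1·row0 → [0,-4,-9,-1]
  row3 -= 1·row0 → [0,4,12,0]
  row2 -= 2·row1 → [0,0,-3,-1]
  row3 -= -2·row1 → [0,0,6,0]
  row3 -= -2·row2 → [0,0,0,-2]

L=[[1,0,0,0],[1,1,0,0],[1,2,1,0],[1,-2,-2,1]] U=[[-3,2,3,2],[0,-2,-3,0],[0,0,-3,-1],[0,0,0,-2]]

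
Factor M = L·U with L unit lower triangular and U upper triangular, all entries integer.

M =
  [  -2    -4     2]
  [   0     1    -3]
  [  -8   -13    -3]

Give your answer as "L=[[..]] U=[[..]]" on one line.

  row1 -= 0·row0 → [0,1,-3]
  row2 -= 4·row0 → [0,3,-11]
  row2 -= 3·row1 → [0,0,-2]

L=[[1,0,0],[0,1,0],[4,3,1]] U=[[-2,-4,2],[0,1,-3],[0,0,-2]]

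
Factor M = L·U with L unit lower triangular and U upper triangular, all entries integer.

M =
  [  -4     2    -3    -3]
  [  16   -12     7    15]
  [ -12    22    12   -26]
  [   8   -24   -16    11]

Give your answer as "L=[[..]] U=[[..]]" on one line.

L=[[1,0,0,0],[-4,1,0,0],[3,-4,1,0],[-2,5,3,1]] U=[[-4,2,-3,-3],[0,-4,-5,3],[0,0,1,-5],[0,0,0,5]]

  row1 -= -4·row0 → [0,-4,-5,3]
  row2 -= 3·row0 → [0,16,21,-17]
  row3 -= -2·row0 → [0,-20,-22,5]
  row2 -= -4·row1 → [0,0,1,-5]
  row3 -= 5·row1 → [0,0,3,-10]
  row3 -= 3·row2 → [0,0,0,5]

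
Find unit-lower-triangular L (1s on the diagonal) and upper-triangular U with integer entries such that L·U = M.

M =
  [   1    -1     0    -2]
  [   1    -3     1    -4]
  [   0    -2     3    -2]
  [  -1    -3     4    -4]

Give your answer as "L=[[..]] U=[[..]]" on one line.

  r1 -= 1·r0 → [0,-2,1,-2]
  r2 -= 0·r0 → [0,-2,3,-2]
  r3 -= -1·r0 → [0,-4,4,-6]
  r2 -= 1·r1 → [0,0,2,0]
  r3 -= 2·r1 → [0,0,2,-2]
  r3 -= 1·r2 → [0,0,0,-2]

L=[[1,0,0,0],[1,1,0,0],[0,1,1,0],[-1,2,1,1]] U=[[1,-1,0,-2],[0,-2,1,-2],[0,0,2,0],[0,0,0,-2]]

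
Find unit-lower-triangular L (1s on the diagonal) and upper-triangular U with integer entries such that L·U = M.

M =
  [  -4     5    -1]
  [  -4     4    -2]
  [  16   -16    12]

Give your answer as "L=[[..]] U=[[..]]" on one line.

  R1 -= 1·R0 → [0,-1,-1]
  R2 -= -4·R0 → [0,4,8]
  R2 -= -4·R1 → [0,0,4]

L=[[1,0,0],[1,1,0],[-4,-4,1]] U=[[-4,5,-1],[0,-1,-1],[0,0,4]]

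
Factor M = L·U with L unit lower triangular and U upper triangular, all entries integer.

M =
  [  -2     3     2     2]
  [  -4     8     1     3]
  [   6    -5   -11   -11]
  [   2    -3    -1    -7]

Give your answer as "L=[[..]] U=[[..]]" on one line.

L=[[1,0,0,0],[2,1,0,0],[-3,2,1,0],[-1,0,1,1]] U=[[-2,3,2,2],[0,2,-3,-1],[0,0,1,-3],[0,0,0,-2]]

  r1 -= 2·r0 → [0,2,-3,-1]
  r2 -= -3·r0 → [0,4,-5,-5]
  r3 -= -1·r0 → [0,0,1,-5]
  r2 -= 2·r1 → [0,0,1,-3]
  r3 -= 0·r1 → [0,0,1,-5]
  r3 -= 1·r2 → [0,0,0,-2]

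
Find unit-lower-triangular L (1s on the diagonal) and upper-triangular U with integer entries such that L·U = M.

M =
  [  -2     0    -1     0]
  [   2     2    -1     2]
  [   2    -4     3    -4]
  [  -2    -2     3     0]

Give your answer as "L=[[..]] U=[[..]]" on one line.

L=[[1,0,0,0],[-1,1,0,0],[-1,-2,1,0],[1,-1,-1,1]] U=[[-2,0,-1,0],[0,2,-2,2],[0,0,-2,0],[0,0,0,2]]

  row1 -= -1·row0 → [0,2,-2,2]
  row2 -= -1·row0 → [0,-4,2,-4]
  row3 -= 1·row0 → [0,-2,4,0]
  row2 -= -2·row1 → [0,0,-2,0]
  row3 -= -1·row1 → [0,0,2,2]
  row3 -= -1·row2 → [0,0,0,2]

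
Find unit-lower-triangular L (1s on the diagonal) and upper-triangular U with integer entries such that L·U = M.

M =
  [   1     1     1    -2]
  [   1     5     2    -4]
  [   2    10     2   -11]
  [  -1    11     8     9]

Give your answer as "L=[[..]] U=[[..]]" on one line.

L=[[1,0,0,0],[1,1,0,0],[2,2,1,0],[-1,3,-3,1]] U=[[1,1,1,-2],[0,4,1,-2],[0,0,-2,-3],[0,0,0,4]]

  R1 -= 1·R0 → [0,4,1,-2]
  R2 -= 2·R0 → [0,8,0,-7]
  R3 -= -1·R0 → [0,12,9,7]
  R2 -= 2·R1 → [0,0,-2,-3]
  R3 -= 3·R1 → [0,0,6,13]
  R3 -= -3·R2 → [0,0,0,4]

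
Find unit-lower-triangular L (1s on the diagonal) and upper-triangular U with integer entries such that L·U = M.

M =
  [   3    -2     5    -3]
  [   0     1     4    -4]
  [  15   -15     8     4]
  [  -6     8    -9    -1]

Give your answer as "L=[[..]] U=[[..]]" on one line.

  R1 -= 0·R0 → [0,1,4,-4]
  R2 -= 5·R0 → [0,-5,-17,19]
  R3 -= -2·R0 → [0,4,1,-7]
  R2 -= -5·R1 → [0,0,3,-1]
  R3 -= 4·R1 → [0,0,-15,9]
  R3 -= -5·R2 → [0,0,0,4]

L=[[1,0,0,0],[0,1,0,0],[5,-5,1,0],[-2,4,-5,1]] U=[[3,-2,5,-3],[0,1,4,-4],[0,0,3,-1],[0,0,0,4]]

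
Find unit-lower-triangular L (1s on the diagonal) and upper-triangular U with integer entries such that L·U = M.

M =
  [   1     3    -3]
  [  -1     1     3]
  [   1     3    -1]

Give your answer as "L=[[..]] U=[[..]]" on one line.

L=[[1,0,0],[-1,1,0],[1,0,1]] U=[[1,3,-3],[0,4,0],[0,0,2]]

  row1 -= -1·row0 → [0,4,0]
  row2 -= 1·row0 → [0,0,2]
  row2 -= 0·row1 → [0,0,2]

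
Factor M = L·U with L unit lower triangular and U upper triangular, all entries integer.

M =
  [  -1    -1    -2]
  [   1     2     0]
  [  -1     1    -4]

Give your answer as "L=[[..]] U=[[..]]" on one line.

  row1 -= -1·row0 → [0,1,-2]
  row2 -= 1·row0 → [0,2,-2]
  row2 -= 2·row1 → [0,0,2]

L=[[1,0,0],[-1,1,0],[1,2,1]] U=[[-1,-1,-2],[0,1,-2],[0,0,2]]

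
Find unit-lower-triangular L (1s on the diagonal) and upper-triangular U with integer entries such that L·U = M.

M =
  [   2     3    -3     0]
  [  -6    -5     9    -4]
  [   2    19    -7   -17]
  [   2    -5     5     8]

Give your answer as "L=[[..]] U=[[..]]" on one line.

L=[[1,0,0,0],[-3,1,0,0],[1,4,1,0],[1,-2,-2,1]] U=[[2,3,-3,0],[0,4,0,-4],[0,0,-4,-1],[0,0,0,-2]]

  R1 -= -3·R0 → [0,4,0,-4]
  R2 -= 1·R0 → [0,16,-4,-17]
  R3 -= 1·R0 → [0,-8,8,8]
  R2 -= 4·R1 → [0,0,-4,-1]
  R3 -= -2·R1 → [0,0,8,0]
  R3 -= -2·R2 → [0,0,0,-2]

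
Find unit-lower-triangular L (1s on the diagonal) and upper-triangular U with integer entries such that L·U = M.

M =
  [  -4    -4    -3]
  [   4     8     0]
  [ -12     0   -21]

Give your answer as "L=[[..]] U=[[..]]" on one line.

  r1 -= -1·r0 → [0,4,-3]
  r2 -= 3·r0 → [0,12,-12]
  r2 -= 3·r1 → [0,0,-3]

L=[[1,0,0],[-1,1,0],[3,3,1]] U=[[-4,-4,-3],[0,4,-3],[0,0,-3]]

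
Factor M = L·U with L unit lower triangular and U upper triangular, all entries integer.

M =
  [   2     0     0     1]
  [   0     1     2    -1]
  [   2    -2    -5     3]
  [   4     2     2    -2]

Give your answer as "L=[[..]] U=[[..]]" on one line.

  r1 -= 0·r0 → [0,1,2,-1]
  r2 -= 1·r0 → [0,-2,-5,2]
  r3 -= 2·r0 → [0,2,2,-4]
  r2 -= -2·r1 → [0,0,-1,0]
  r3 -= 2·r1 → [0,0,-2,-2]
  r3 -= 2·r2 → [0,0,0,-2]

L=[[1,0,0,0],[0,1,0,0],[1,-2,1,0],[2,2,2,1]] U=[[2,0,0,1],[0,1,2,-1],[0,0,-1,0],[0,0,0,-2]]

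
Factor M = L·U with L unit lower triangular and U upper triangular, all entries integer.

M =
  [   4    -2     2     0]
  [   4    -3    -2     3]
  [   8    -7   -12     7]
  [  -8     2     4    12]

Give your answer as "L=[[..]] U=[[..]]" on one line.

  r1 -= 1·r0 → [0,-1,-4,3]
  r2 -= 2·r0 → [0,-3,-16,7]
  r3 -= -2·r0 → [0,-2,8,12]
  r2 -= 3·r1 → [0,0,-4,-2]
  r3 -= 2·r1 → [0,0,16,6]
  r3 -= -4·r2 → [0,0,0,-2]

L=[[1,0,0,0],[1,1,0,0],[2,3,1,0],[-2,2,-4,1]] U=[[4,-2,2,0],[0,-1,-4,3],[0,0,-4,-2],[0,0,0,-2]]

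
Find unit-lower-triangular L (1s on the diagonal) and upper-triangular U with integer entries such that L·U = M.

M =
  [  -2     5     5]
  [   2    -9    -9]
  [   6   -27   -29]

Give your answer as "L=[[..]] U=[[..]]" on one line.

  R1 -= -1·R0 → [0,-4,-4]
  R2 -= -3·R0 → [0,-12,-14]
  R2 -= 3·R1 → [0,0,-2]

L=[[1,0,0],[-1,1,0],[-3,3,1]] U=[[-2,5,5],[0,-4,-4],[0,0,-2]]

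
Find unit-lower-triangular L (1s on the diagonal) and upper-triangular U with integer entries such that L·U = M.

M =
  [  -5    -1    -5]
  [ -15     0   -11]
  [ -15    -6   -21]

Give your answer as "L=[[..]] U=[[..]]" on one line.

L=[[1,0,0],[3,1,0],[3,-1,1]] U=[[-5,-1,-5],[0,3,4],[0,0,-2]]

  R1 -= 3·R0 → [0,3,4]
  R2 -= 3·R0 → [0,-3,-6]
  R2 -= -1·R1 → [0,0,-2]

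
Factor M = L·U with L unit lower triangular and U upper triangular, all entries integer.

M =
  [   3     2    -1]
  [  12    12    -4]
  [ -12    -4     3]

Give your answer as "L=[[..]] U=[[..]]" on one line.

  row1 -= 4·row0 → [0,4,0]
  row2 -= -4·row0 → [0,4,-1]
  row2 -= 1·row1 → [0,0,-1]

L=[[1,0,0],[4,1,0],[-4,1,1]] U=[[3,2,-1],[0,4,0],[0,0,-1]]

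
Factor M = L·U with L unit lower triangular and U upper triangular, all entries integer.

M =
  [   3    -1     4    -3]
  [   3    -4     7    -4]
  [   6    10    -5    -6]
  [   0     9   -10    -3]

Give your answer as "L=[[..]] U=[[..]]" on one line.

L=[[1,0,0,0],[1,1,0,0],[2,-4,1,0],[0,-3,1,1]] U=[[3,-1,4,-3],[0,-3,3,-1],[0,0,-1,-4],[0,0,0,-2]]

  R1 -= 1·R0 → [0,-3,3,-1]
  R2 -= 2·R0 → [0,12,-13,0]
  R3 -= 0·R0 → [0,9,-10,-3]
  R2 -= -4·R1 → [0,0,-1,-4]
  R3 -= -3·R1 → [0,0,-1,-6]
  R3 -= 1·R2 → [0,0,0,-2]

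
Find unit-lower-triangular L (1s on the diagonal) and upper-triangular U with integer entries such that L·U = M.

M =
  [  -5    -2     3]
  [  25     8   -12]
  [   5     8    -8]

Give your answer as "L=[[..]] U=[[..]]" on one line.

  R1 -= -5·R0 → [0,-2,3]
  R2 -= -1·R0 → [0,6,-5]
  R2 -= -3·R1 → [0,0,4]

L=[[1,0,0],[-5,1,0],[-1,-3,1]] U=[[-5,-2,3],[0,-2,3],[0,0,4]]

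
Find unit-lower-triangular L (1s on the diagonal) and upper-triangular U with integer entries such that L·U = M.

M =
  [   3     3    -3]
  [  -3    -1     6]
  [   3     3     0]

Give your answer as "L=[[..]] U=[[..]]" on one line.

  r1 -= -1·r0 → [0,2,3]
  r2 -= 1·r0 → [0,0,3]
  r2 -= 0·r1 → [0,0,3]

L=[[1,0,0],[-1,1,0],[1,0,1]] U=[[3,3,-3],[0,2,3],[0,0,3]]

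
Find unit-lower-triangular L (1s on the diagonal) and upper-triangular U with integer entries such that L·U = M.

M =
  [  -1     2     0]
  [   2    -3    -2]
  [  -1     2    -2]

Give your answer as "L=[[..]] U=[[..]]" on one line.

L=[[1,0,0],[-2,1,0],[1,0,1]] U=[[-1,2,0],[0,1,-2],[0,0,-2]]

  row1 -= -2·row0 → [0,1,-2]
  row2 -= 1·row0 → [0,0,-2]
  row2 -= 0·row1 → [0,0,-2]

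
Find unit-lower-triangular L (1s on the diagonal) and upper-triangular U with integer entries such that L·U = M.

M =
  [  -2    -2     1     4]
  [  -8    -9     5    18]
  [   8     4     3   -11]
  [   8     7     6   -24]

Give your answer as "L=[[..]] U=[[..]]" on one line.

L=[[1,0,0,0],[4,1,0,0],[-4,4,1,0],[-4,1,3,1]] U=[[-2,-2,1,4],[0,-1,1,2],[0,0,3,-3],[0,0,0,-1]]

  row1 -= 4·row0 → [0,-1,1,2]
  row2 -= -4·row0 → [0,-4,7,5]
  row3 -= -4·row0 → [0,-1,10,-8]
  row2 -= 4·row1 → [0,0,3,-3]
  row3 -= 1·row1 → [0,0,9,-10]
  row3 -= 3·row2 → [0,0,0,-1]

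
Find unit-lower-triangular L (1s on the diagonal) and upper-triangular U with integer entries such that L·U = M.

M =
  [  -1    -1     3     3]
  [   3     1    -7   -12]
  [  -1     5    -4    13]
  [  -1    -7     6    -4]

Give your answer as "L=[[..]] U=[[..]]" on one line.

L=[[1,0,0,0],[-3,1,0,0],[1,-3,1,0],[1,3,3,1]] U=[[-1,-1,3,3],[0,-2,2,-3],[0,0,-1,1],[0,0,0,-1]]

  row1 -= -3·row0 → [0,-2,2,-3]
  row2 -= 1·row0 → [0,6,-7,10]
  row3 -= 1·row0 → [0,-6,3,-7]
  row2 -= -3·row1 → [0,0,-1,1]
  row3 -= 3·row1 → [0,0,-3,2]
  row3 -= 3·row2 → [0,0,0,-1]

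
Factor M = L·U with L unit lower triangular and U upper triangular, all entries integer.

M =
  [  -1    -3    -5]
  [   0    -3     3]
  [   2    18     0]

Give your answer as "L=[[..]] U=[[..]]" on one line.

  row1 -= 0·row0 → [0,-3,3]
  row2 -= -2·row0 → [0,12,-10]
  row2 -= -4·row1 → [0,0,2]

L=[[1,0,0],[0,1,0],[-2,-4,1]] U=[[-1,-3,-5],[0,-3,3],[0,0,2]]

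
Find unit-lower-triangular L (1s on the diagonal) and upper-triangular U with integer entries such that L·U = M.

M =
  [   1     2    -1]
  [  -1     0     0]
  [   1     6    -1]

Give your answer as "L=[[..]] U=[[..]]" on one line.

  R1 -= -1·R0 → [0,2,-1]
  R2 -= 1·R0 → [0,4,0]
  R2 -= 2·R1 → [0,0,2]

L=[[1,0,0],[-1,1,0],[1,2,1]] U=[[1,2,-1],[0,2,-1],[0,0,2]]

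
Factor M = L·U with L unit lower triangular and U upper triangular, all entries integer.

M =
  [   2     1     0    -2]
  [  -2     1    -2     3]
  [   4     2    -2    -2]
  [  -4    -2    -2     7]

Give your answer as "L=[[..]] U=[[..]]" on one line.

  R1 -= -1·R0 → [0,2,-2,1]
  R2 -= 2·R0 → [0,0,-2,2]
  R3 -= -2·R0 → [0,0,-2,3]
  R2 -= 0·R1 → [0,0,-2,2]
  R3 -= 0·R1 → [0,0,-2,3]
  R3 -= 1·R2 → [0,0,0,1]

L=[[1,0,0,0],[-1,1,0,0],[2,0,1,0],[-2,0,1,1]] U=[[2,1,0,-2],[0,2,-2,1],[0,0,-2,2],[0,0,0,1]]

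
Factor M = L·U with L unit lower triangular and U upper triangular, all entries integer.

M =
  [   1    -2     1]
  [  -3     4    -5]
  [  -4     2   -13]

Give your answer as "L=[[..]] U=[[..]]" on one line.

L=[[1,0,0],[-3,1,0],[-4,3,1]] U=[[1,-2,1],[0,-2,-2],[0,0,-3]]

  row1 -= -3·row0 → [0,-2,-2]
  row2 -= -4·row0 → [0,-6,-9]
  row2 -= 3·row1 → [0,0,-3]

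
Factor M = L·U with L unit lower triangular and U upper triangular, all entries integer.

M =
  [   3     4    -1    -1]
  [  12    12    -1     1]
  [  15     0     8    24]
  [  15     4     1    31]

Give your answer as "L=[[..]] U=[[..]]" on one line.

  row1 -= 4·row0 → [0,-4,3,5]
  row2 -= 5·row0 → [0,-20,13,29]
  row3 -= 5·row0 → [0,-16,6,36]
  row2 -= 5·row1 → [0,0,-2,4]
  row3 -= 4·row1 → [0,0,-6,16]
  row3 -= 3·row2 → [0,0,0,4]

L=[[1,0,0,0],[4,1,0,0],[5,5,1,0],[5,4,3,1]] U=[[3,4,-1,-1],[0,-4,3,5],[0,0,-2,4],[0,0,0,4]]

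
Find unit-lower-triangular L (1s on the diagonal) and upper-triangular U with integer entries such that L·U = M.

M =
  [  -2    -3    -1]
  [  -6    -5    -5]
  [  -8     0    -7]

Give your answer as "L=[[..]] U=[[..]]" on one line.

  row1 -= 3·row0 → [0,4,-2]
  row2 -= 4·row0 → [0,12,-3]
  row2 -= 3·row1 → [0,0,3]

L=[[1,0,0],[3,1,0],[4,3,1]] U=[[-2,-3,-1],[0,4,-2],[0,0,3]]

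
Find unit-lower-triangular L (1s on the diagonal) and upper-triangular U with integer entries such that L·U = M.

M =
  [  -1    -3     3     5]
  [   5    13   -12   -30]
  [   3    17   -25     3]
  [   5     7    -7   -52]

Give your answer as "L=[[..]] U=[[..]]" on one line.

  R1 -= -5·R0 → [0,-2,3,-5]
  R2 -= -3·R0 → [0,8,-16,18]
  R3 -= -5·R0 → [0,-8,8,-27]
  R2 -= -4·R1 → [0,0,-4,-2]
  R3 -= 4·R1 → [0,0,-4,-7]
  R3 -= 1·R2 → [0,0,0,-5]

L=[[1,0,0,0],[-5,1,0,0],[-3,-4,1,0],[-5,4,1,1]] U=[[-1,-3,3,5],[0,-2,3,-5],[0,0,-4,-2],[0,0,0,-5]]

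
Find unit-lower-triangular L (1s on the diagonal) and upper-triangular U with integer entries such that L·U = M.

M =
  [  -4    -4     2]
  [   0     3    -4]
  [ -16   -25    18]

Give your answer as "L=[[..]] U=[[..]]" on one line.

  R1 -= 0·R0 → [0,3,-4]
  R2 -= 4·R0 → [0,-9,10]
  R2 -= -3·R1 → [0,0,-2]

L=[[1,0,0],[0,1,0],[4,-3,1]] U=[[-4,-4,2],[0,3,-4],[0,0,-2]]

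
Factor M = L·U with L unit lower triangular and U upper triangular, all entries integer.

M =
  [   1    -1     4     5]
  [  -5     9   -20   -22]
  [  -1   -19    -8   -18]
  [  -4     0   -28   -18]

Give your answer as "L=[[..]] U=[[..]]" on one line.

L=[[1,0,0,0],[-5,1,0,0],[-1,-5,1,0],[-4,-1,3,1]] U=[[1,-1,4,5],[0,4,0,3],[0,0,-4,2],[0,0,0,-1]]

  row1 -= -5·row0 → [0,4,0,3]
  row2 -= -1·row0 → [0,-20,-4,-13]
  row3 -= -4·row0 → [0,-4,-12,2]
  row2 -= -5·row1 → [0,0,-4,2]
  row3 -= -1·row1 → [0,0,-12,5]
  row3 -= 3·row2 → [0,0,0,-1]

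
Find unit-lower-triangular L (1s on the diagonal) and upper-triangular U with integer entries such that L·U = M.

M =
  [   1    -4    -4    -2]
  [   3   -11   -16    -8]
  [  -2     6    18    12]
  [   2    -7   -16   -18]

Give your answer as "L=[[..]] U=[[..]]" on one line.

L=[[1,0,0,0],[3,1,0,0],[-2,-2,1,0],[2,1,-2,1]] U=[[1,-4,-4,-2],[0,1,-4,-2],[0,0,2,4],[0,0,0,-4]]

  R1 -= 3·R0 → [0,1,-4,-2]
  R2 -= -2·R0 → [0,-2,10,8]
  R3 -= 2·R0 → [0,1,-8,-14]
  R2 -= -2·R1 → [0,0,2,4]
  R3 -= 1·R1 → [0,0,-4,-12]
  R3 -= -2·R2 → [0,0,0,-4]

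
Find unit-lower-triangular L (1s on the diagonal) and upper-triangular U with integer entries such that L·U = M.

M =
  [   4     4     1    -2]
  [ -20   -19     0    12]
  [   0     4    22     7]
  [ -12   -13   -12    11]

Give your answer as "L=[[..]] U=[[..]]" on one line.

L=[[1,0,0,0],[-5,1,0,0],[0,4,1,0],[-3,-1,-2,1]] U=[[4,4,1,-2],[0,1,5,2],[0,0,2,-1],[0,0,0,5]]

  r1 -= -5·r0 → [0,1,5,2]
  r2 -= 0·r0 → [0,4,22,7]
  r3 -= -3·r0 → [0,-1,-9,5]
  r2 -= 4·r1 → [0,0,2,-1]
  r3 -= -1·r1 → [0,0,-4,7]
  r3 -= -2·r2 → [0,0,0,5]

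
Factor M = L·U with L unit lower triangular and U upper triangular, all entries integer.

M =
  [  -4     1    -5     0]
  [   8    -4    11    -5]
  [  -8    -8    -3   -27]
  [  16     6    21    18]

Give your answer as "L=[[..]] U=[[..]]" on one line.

  row1 -= -2·row0 → [0,-2,1,-5]
  row2 -= 2·row0 → [0,-10,7,-27]
  row3 -= -4·row0 → [0,10,1,18]
  row2 -= 5·row1 → [0,0,2,-2]
  row3 -= -5·row1 → [0,0,6,-7]
  row3 -= 3·row2 → [0,0,0,-1]

L=[[1,0,0,0],[-2,1,0,0],[2,5,1,0],[-4,-5,3,1]] U=[[-4,1,-5,0],[0,-2,1,-5],[0,0,2,-2],[0,0,0,-1]]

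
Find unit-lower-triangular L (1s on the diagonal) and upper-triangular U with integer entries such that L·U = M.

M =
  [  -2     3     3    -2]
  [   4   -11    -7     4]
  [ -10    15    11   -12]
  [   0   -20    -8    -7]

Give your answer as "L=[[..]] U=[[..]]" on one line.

  r1 -= -2·r0 → [0,-5,-1,0]
  r2 -= 5·r0 → [0,0,-4,-2]
  r3 -= 0·r0 → [0,-20,-8,-7]
  r2 -= 0·r1 → [0,0,-4,-2]
  r3 -= 4·r1 → [0,0,-4,-7]
  r3 -= 1·r2 → [0,0,0,-5]

L=[[1,0,0,0],[-2,1,0,0],[5,0,1,0],[0,4,1,1]] U=[[-2,3,3,-2],[0,-5,-1,0],[0,0,-4,-2],[0,0,0,-5]]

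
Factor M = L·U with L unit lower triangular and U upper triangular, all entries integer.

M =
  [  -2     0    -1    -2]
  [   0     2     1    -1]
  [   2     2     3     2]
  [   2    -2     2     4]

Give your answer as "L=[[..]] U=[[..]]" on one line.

  R1 -= 0·R0 → [0,2,1,-1]
  R2 -= -1·R0 → [0,2,2,0]
  R3 -= -1·R0 → [0,-2,1,2]
  R2 -= 1·R1 → [0,0,1,1]
  R3 -= -1·R1 → [0,0,2,1]
  R3 -= 2·R2 → [0,0,0,-1]

L=[[1,0,0,0],[0,1,0,0],[-1,1,1,0],[-1,-1,2,1]] U=[[-2,0,-1,-2],[0,2,1,-1],[0,0,1,1],[0,0,0,-1]]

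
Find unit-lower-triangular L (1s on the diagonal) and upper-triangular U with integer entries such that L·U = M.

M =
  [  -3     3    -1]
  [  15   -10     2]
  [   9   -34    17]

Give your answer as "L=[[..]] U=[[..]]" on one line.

L=[[1,0,0],[-5,1,0],[-3,-5,1]] U=[[-3,3,-1],[0,5,-3],[0,0,-1]]

  R1 -= -5·R0 → [0,5,-3]
  R2 -= -3·R0 → [0,-25,14]
  R2 -= -5·R1 → [0,0,-1]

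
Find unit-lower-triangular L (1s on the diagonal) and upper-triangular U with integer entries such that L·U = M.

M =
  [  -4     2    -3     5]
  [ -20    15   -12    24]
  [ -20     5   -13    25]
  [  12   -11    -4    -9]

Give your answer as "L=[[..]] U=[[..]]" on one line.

L=[[1,0,0,0],[5,1,0,0],[5,-1,1,0],[-3,-1,-2,1]] U=[[-4,2,-3,5],[0,5,3,-1],[0,0,5,-1],[0,0,0,3]]

  row1 -= 5·row0 → [0,5,3,-1]
  row2 -= 5·row0 → [0,-5,2,0]
  row3 -= -3·row0 → [0,-5,-13,6]
  row2 -= -1·row1 → [0,0,5,-1]
  row3 -= -1·row1 → [0,0,-10,5]
  row3 -= -2·row2 → [0,0,0,3]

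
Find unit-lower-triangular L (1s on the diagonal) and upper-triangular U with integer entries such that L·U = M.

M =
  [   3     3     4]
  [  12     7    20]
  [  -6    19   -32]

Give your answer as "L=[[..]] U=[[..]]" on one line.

L=[[1,0,0],[4,1,0],[-2,-5,1]] U=[[3,3,4],[0,-5,4],[0,0,-4]]

  r1 -= 4·r0 → [0,-5,4]
  r2 -= -2·r0 → [0,25,-24]
  r2 -= -5·r1 → [0,0,-4]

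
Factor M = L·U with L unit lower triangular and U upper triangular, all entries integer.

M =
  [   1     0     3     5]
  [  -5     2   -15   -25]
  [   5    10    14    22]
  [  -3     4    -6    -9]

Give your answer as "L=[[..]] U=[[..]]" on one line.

L=[[1,0,0,0],[-5,1,0,0],[5,5,1,0],[-3,2,-3,1]] U=[[1,0,3,5],[0,2,0,0],[0,0,-1,-3],[0,0,0,-3]]

  row1 -= -5·row0 → [0,2,0,0]
  row2 -= 5·row0 → [0,10,-1,-3]
  row3 -= -3·row0 → [0,4,3,6]
  row2 -= 5·row1 → [0,0,-1,-3]
  row3 -= 2·row1 → [0,0,3,6]
  row3 -= -3·row2 → [0,0,0,-3]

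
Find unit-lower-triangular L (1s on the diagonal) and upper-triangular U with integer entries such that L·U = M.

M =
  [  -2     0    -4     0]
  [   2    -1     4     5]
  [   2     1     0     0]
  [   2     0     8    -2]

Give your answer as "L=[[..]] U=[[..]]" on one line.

  row1 -= -1·row0 → [0,-1,0,5]
  row2 -= -1·row0 → [0,1,-4,0]
  row3 -= -1·row0 → [0,0,4,-2]
  row2 -= -1·row1 → [0,0,-4,5]
  row3 -= 0·row1 → [0,0,4,-2]
  row3 -= -1·row2 → [0,0,0,3]

L=[[1,0,0,0],[-1,1,0,0],[-1,-1,1,0],[-1,0,-1,1]] U=[[-2,0,-4,0],[0,-1,0,5],[0,0,-4,5],[0,0,0,3]]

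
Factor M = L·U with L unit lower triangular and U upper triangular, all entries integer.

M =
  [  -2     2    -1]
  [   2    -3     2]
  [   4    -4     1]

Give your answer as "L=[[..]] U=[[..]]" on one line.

L=[[1,0,0],[-1,1,0],[-2,0,1]] U=[[-2,2,-1],[0,-1,1],[0,0,-1]]

  row1 -= -1·row0 → [0,-1,1]
  row2 -= -2·row0 → [0,0,-1]
  row2 -= 0·row1 → [0,0,-1]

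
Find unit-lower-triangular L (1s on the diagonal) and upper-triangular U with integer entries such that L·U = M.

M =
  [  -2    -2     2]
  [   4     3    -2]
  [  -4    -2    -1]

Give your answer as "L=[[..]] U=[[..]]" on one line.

L=[[1,0,0],[-2,1,0],[2,-2,1]] U=[[-2,-2,2],[0,-1,2],[0,0,-1]]

  row1 -= -2·row0 → [0,-1,2]
  row2 -= 2·row0 → [0,2,-5]
  row2 -= -2·row1 → [0,0,-1]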